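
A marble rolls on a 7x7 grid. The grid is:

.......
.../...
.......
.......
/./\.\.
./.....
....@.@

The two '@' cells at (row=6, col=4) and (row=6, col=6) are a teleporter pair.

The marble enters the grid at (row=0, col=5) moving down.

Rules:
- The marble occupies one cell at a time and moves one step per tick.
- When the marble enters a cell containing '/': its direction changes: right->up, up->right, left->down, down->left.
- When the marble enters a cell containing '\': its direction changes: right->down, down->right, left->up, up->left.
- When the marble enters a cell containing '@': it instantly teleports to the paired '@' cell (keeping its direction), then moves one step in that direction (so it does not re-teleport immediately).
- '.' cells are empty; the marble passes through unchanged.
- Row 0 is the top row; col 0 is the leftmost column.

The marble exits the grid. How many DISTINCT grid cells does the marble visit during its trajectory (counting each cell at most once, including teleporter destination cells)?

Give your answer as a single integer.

Step 1: enter (0,5), '.' pass, move down to (1,5)
Step 2: enter (1,5), '.' pass, move down to (2,5)
Step 3: enter (2,5), '.' pass, move down to (3,5)
Step 4: enter (3,5), '.' pass, move down to (4,5)
Step 5: enter (4,5), '\' deflects down->right, move right to (4,6)
Step 6: enter (4,6), '.' pass, move right to (4,7)
Step 7: at (4,7) — EXIT via right edge, pos 4
Distinct cells visited: 6 (path length 6)

Answer: 6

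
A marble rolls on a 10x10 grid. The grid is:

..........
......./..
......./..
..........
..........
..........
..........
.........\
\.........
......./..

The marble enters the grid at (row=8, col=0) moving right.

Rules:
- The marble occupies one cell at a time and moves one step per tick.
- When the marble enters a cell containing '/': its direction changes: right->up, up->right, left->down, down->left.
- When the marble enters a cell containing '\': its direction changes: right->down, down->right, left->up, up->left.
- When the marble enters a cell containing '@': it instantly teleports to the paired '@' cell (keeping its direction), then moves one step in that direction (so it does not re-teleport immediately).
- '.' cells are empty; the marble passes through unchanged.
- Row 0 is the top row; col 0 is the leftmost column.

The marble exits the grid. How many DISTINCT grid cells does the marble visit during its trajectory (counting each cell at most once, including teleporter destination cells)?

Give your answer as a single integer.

Answer: 2

Derivation:
Step 1: enter (8,0), '\' deflects right->down, move down to (9,0)
Step 2: enter (9,0), '.' pass, move down to (10,0)
Step 3: at (10,0) — EXIT via bottom edge, pos 0
Distinct cells visited: 2 (path length 2)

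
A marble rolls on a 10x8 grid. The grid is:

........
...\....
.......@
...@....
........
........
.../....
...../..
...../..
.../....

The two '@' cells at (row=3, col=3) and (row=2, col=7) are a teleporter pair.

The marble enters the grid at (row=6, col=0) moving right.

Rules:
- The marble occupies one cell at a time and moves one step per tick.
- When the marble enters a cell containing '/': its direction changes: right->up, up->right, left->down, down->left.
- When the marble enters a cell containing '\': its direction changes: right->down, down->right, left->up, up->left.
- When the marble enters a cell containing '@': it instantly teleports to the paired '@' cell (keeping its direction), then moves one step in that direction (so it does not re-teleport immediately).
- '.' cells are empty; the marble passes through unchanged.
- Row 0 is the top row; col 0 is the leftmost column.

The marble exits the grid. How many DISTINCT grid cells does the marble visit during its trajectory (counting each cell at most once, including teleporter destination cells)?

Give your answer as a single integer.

Step 1: enter (6,0), '.' pass, move right to (6,1)
Step 2: enter (6,1), '.' pass, move right to (6,2)
Step 3: enter (6,2), '.' pass, move right to (6,3)
Step 4: enter (6,3), '/' deflects right->up, move up to (5,3)
Step 5: enter (5,3), '.' pass, move up to (4,3)
Step 6: enter (4,3), '.' pass, move up to (3,3)
Step 7: enter (3,3), '@' teleport (3,3)->(2,7), also enter (2,7), move up to (1,7)
Step 8: enter (1,7), '.' pass, move up to (0,7)
Step 9: enter (0,7), '.' pass, move up to (-1,7)
Step 10: at (-1,7) — EXIT via top edge, pos 7
Distinct cells visited: 10 (path length 10)

Answer: 10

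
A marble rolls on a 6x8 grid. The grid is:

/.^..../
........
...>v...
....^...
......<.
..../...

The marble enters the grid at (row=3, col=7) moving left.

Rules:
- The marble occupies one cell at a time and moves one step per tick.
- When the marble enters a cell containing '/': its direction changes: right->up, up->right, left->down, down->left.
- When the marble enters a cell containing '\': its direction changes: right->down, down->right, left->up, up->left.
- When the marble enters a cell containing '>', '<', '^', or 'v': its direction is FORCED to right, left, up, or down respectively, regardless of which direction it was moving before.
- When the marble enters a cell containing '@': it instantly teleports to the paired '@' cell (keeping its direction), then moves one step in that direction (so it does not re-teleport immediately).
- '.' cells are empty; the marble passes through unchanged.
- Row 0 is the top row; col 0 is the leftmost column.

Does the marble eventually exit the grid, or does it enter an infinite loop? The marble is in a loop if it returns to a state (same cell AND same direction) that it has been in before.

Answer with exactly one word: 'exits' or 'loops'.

Answer: loops

Derivation:
Step 1: enter (3,7), '.' pass, move left to (3,6)
Step 2: enter (3,6), '.' pass, move left to (3,5)
Step 3: enter (3,5), '.' pass, move left to (3,4)
Step 4: enter (3,4), '^' forces left->up, move up to (2,4)
Step 5: enter (2,4), 'v' forces up->down, move down to (3,4)
Step 6: enter (3,4), '^' forces down->up, move up to (2,4)
Step 7: at (2,4) dir=up — LOOP DETECTED (seen before)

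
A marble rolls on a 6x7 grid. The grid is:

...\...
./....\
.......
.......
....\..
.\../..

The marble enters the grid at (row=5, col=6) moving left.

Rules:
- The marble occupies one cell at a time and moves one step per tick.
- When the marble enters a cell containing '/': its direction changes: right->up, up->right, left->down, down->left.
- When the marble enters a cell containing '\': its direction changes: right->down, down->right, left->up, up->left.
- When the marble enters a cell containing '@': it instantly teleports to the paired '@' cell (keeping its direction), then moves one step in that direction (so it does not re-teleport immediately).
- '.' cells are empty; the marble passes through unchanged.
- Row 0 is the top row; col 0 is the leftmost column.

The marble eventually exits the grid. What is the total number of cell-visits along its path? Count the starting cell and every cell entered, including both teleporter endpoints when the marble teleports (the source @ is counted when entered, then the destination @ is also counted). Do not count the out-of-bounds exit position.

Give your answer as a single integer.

Answer: 3

Derivation:
Step 1: enter (5,6), '.' pass, move left to (5,5)
Step 2: enter (5,5), '.' pass, move left to (5,4)
Step 3: enter (5,4), '/' deflects left->down, move down to (6,4)
Step 4: at (6,4) — EXIT via bottom edge, pos 4
Path length (cell visits): 3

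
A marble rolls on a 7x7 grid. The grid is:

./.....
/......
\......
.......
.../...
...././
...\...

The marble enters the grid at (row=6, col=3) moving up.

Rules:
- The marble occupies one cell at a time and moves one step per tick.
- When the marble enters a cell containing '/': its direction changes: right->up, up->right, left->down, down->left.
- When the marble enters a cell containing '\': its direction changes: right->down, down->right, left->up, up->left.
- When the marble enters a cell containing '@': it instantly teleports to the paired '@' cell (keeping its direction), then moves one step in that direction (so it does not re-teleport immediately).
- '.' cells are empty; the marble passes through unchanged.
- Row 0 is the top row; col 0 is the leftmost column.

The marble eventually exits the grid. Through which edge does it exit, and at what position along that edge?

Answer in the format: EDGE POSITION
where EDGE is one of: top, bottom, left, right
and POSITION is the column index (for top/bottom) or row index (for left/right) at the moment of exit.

Answer: left 6

Derivation:
Step 1: enter (6,3), '\' deflects up->left, move left to (6,2)
Step 2: enter (6,2), '.' pass, move left to (6,1)
Step 3: enter (6,1), '.' pass, move left to (6,0)
Step 4: enter (6,0), '.' pass, move left to (6,-1)
Step 5: at (6,-1) — EXIT via left edge, pos 6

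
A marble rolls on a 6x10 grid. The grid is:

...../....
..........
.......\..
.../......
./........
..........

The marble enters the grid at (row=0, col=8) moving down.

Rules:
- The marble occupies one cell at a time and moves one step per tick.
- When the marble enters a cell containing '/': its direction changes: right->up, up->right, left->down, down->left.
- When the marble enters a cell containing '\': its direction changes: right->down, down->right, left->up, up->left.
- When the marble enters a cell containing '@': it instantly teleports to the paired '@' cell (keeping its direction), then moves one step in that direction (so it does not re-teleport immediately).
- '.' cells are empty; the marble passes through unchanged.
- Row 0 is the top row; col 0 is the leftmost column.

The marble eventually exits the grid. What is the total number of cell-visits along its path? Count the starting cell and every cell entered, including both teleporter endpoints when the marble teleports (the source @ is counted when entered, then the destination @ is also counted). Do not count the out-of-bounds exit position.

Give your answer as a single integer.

Step 1: enter (0,8), '.' pass, move down to (1,8)
Step 2: enter (1,8), '.' pass, move down to (2,8)
Step 3: enter (2,8), '.' pass, move down to (3,8)
Step 4: enter (3,8), '.' pass, move down to (4,8)
Step 5: enter (4,8), '.' pass, move down to (5,8)
Step 6: enter (5,8), '.' pass, move down to (6,8)
Step 7: at (6,8) — EXIT via bottom edge, pos 8
Path length (cell visits): 6

Answer: 6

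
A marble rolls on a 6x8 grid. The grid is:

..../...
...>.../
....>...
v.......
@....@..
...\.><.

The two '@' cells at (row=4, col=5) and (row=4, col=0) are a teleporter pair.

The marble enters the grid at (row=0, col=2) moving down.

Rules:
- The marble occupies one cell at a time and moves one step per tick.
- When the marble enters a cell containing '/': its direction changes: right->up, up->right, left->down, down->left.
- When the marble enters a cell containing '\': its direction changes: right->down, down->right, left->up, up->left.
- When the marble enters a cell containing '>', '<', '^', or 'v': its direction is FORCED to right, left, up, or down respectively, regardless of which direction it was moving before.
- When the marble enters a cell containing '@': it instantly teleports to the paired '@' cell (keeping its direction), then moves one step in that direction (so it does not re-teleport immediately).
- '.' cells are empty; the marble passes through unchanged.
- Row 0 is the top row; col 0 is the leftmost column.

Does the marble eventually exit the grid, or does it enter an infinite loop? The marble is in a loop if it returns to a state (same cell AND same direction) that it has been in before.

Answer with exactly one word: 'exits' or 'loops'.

Step 1: enter (0,2), '.' pass, move down to (1,2)
Step 2: enter (1,2), '.' pass, move down to (2,2)
Step 3: enter (2,2), '.' pass, move down to (3,2)
Step 4: enter (3,2), '.' pass, move down to (4,2)
Step 5: enter (4,2), '.' pass, move down to (5,2)
Step 6: enter (5,2), '.' pass, move down to (6,2)
Step 7: at (6,2) — EXIT via bottom edge, pos 2

Answer: exits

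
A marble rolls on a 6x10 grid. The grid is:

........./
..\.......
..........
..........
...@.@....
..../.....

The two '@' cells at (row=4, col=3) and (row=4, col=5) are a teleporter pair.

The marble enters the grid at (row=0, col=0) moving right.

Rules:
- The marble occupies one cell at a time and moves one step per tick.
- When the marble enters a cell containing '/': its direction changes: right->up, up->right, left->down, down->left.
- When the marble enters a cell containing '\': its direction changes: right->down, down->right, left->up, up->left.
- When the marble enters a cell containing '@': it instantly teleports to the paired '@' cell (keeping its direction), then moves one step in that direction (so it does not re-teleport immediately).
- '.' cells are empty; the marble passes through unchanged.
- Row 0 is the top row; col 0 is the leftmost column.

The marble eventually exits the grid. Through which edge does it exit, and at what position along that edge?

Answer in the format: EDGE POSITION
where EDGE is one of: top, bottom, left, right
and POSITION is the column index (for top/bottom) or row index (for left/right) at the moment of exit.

Step 1: enter (0,0), '.' pass, move right to (0,1)
Step 2: enter (0,1), '.' pass, move right to (0,2)
Step 3: enter (0,2), '.' pass, move right to (0,3)
Step 4: enter (0,3), '.' pass, move right to (0,4)
Step 5: enter (0,4), '.' pass, move right to (0,5)
Step 6: enter (0,5), '.' pass, move right to (0,6)
Step 7: enter (0,6), '.' pass, move right to (0,7)
Step 8: enter (0,7), '.' pass, move right to (0,8)
Step 9: enter (0,8), '.' pass, move right to (0,9)
Step 10: enter (0,9), '/' deflects right->up, move up to (-1,9)
Step 11: at (-1,9) — EXIT via top edge, pos 9

Answer: top 9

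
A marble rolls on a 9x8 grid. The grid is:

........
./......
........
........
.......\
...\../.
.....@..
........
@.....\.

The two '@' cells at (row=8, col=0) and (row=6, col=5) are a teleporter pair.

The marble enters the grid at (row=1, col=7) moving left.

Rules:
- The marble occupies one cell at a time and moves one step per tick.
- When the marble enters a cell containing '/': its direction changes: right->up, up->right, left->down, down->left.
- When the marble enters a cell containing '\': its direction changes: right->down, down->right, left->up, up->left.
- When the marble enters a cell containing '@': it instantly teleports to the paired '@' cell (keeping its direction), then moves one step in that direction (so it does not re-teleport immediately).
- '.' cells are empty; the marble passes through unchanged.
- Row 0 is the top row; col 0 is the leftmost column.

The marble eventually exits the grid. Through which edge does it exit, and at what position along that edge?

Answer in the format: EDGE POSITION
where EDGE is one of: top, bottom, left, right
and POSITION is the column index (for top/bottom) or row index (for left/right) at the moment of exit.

Answer: bottom 1

Derivation:
Step 1: enter (1,7), '.' pass, move left to (1,6)
Step 2: enter (1,6), '.' pass, move left to (1,5)
Step 3: enter (1,5), '.' pass, move left to (1,4)
Step 4: enter (1,4), '.' pass, move left to (1,3)
Step 5: enter (1,3), '.' pass, move left to (1,2)
Step 6: enter (1,2), '.' pass, move left to (1,1)
Step 7: enter (1,1), '/' deflects left->down, move down to (2,1)
Step 8: enter (2,1), '.' pass, move down to (3,1)
Step 9: enter (3,1), '.' pass, move down to (4,1)
Step 10: enter (4,1), '.' pass, move down to (5,1)
Step 11: enter (5,1), '.' pass, move down to (6,1)
Step 12: enter (6,1), '.' pass, move down to (7,1)
Step 13: enter (7,1), '.' pass, move down to (8,1)
Step 14: enter (8,1), '.' pass, move down to (9,1)
Step 15: at (9,1) — EXIT via bottom edge, pos 1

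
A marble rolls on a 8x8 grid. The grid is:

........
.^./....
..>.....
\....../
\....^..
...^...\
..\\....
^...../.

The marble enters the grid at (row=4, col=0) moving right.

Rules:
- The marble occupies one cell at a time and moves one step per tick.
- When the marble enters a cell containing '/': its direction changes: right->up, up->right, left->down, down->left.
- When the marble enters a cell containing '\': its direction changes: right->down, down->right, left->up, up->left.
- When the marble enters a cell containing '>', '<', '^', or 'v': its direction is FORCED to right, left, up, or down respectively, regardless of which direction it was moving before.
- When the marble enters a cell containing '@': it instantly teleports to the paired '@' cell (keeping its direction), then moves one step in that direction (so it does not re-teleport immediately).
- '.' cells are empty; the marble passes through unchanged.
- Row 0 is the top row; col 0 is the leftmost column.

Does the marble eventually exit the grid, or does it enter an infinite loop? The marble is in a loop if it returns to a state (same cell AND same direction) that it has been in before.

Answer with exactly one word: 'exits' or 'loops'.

Answer: exits

Derivation:
Step 1: enter (4,0), '\' deflects right->down, move down to (5,0)
Step 2: enter (5,0), '.' pass, move down to (6,0)
Step 3: enter (6,0), '.' pass, move down to (7,0)
Step 4: enter (7,0), '^' forces down->up, move up to (6,0)
Step 5: enter (6,0), '.' pass, move up to (5,0)
Step 6: enter (5,0), '.' pass, move up to (4,0)
Step 7: enter (4,0), '\' deflects up->left, move left to (4,-1)
Step 8: at (4,-1) — EXIT via left edge, pos 4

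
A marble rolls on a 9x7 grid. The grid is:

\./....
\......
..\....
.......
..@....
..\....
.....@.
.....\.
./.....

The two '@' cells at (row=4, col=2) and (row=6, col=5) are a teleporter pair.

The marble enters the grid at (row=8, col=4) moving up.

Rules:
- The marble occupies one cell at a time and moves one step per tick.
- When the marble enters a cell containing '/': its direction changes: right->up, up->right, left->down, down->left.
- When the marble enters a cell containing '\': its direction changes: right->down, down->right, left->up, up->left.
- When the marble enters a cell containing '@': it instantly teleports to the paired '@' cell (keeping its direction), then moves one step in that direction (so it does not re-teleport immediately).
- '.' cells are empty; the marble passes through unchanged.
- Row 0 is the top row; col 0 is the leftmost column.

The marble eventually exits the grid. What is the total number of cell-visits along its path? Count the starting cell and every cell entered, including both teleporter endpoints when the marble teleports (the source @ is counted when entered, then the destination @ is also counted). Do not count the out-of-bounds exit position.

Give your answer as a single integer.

Answer: 9

Derivation:
Step 1: enter (8,4), '.' pass, move up to (7,4)
Step 2: enter (7,4), '.' pass, move up to (6,4)
Step 3: enter (6,4), '.' pass, move up to (5,4)
Step 4: enter (5,4), '.' pass, move up to (4,4)
Step 5: enter (4,4), '.' pass, move up to (3,4)
Step 6: enter (3,4), '.' pass, move up to (2,4)
Step 7: enter (2,4), '.' pass, move up to (1,4)
Step 8: enter (1,4), '.' pass, move up to (0,4)
Step 9: enter (0,4), '.' pass, move up to (-1,4)
Step 10: at (-1,4) — EXIT via top edge, pos 4
Path length (cell visits): 9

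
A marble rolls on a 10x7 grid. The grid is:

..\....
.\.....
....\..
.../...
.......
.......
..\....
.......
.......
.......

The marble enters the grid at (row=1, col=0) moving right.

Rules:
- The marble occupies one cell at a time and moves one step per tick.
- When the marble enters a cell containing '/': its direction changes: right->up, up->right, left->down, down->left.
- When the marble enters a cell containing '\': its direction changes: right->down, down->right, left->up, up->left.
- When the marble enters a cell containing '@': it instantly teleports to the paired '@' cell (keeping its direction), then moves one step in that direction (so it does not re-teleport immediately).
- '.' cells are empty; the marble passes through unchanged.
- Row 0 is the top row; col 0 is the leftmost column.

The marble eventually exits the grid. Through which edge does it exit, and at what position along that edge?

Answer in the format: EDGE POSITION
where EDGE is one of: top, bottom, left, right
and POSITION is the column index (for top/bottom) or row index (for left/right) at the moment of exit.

Answer: bottom 1

Derivation:
Step 1: enter (1,0), '.' pass, move right to (1,1)
Step 2: enter (1,1), '\' deflects right->down, move down to (2,1)
Step 3: enter (2,1), '.' pass, move down to (3,1)
Step 4: enter (3,1), '.' pass, move down to (4,1)
Step 5: enter (4,1), '.' pass, move down to (5,1)
Step 6: enter (5,1), '.' pass, move down to (6,1)
Step 7: enter (6,1), '.' pass, move down to (7,1)
Step 8: enter (7,1), '.' pass, move down to (8,1)
Step 9: enter (8,1), '.' pass, move down to (9,1)
Step 10: enter (9,1), '.' pass, move down to (10,1)
Step 11: at (10,1) — EXIT via bottom edge, pos 1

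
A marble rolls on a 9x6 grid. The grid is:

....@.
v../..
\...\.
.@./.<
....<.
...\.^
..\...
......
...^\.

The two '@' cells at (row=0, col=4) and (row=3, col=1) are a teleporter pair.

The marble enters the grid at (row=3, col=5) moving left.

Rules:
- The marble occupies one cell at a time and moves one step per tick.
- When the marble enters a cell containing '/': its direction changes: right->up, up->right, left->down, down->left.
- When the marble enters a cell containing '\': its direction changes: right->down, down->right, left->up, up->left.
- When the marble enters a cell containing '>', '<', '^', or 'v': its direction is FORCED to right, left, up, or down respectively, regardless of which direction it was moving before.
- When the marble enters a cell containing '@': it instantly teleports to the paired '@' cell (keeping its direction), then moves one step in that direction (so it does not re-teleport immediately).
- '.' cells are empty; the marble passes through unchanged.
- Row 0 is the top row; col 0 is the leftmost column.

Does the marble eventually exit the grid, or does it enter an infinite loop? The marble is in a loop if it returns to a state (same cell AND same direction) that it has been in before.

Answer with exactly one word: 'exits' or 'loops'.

Step 1: enter (3,5), '<' forces left->left, move left to (3,4)
Step 2: enter (3,4), '.' pass, move left to (3,3)
Step 3: enter (3,3), '/' deflects left->down, move down to (4,3)
Step 4: enter (4,3), '.' pass, move down to (5,3)
Step 5: enter (5,3), '\' deflects down->right, move right to (5,4)
Step 6: enter (5,4), '.' pass, move right to (5,5)
Step 7: enter (5,5), '^' forces right->up, move up to (4,5)
Step 8: enter (4,5), '.' pass, move up to (3,5)
Step 9: enter (3,5), '<' forces up->left, move left to (3,4)
Step 10: at (3,4) dir=left — LOOP DETECTED (seen before)

Answer: loops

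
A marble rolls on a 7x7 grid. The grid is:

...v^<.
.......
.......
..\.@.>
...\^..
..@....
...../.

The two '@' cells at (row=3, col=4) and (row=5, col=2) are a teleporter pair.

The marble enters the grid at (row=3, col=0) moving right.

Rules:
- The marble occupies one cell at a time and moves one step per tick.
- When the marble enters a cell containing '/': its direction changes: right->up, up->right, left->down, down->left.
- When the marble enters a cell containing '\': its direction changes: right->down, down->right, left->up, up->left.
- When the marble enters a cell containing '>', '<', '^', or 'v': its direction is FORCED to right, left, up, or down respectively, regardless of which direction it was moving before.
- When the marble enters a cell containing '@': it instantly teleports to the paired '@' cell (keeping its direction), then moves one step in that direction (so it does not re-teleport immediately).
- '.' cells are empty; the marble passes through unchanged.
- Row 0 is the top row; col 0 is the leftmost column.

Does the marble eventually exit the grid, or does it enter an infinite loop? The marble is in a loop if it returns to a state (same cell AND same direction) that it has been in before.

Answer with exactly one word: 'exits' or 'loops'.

Answer: exits

Derivation:
Step 1: enter (3,0), '.' pass, move right to (3,1)
Step 2: enter (3,1), '.' pass, move right to (3,2)
Step 3: enter (3,2), '\' deflects right->down, move down to (4,2)
Step 4: enter (4,2), '.' pass, move down to (5,2)
Step 5: enter (5,2), '@' teleport (5,2)->(3,4), also enter (3,4), move down to (4,4)
Step 6: enter (4,4), '^' forces down->up, move up to (3,4)
Step 7: enter (3,4), '@' teleport (3,4)->(5,2), also enter (5,2), move up to (4,2)
Step 8: enter (4,2), '.' pass, move up to (3,2)
Step 9: enter (3,2), '\' deflects up->left, move left to (3,1)
Step 10: enter (3,1), '.' pass, move left to (3,0)
Step 11: enter (3,0), '.' pass, move left to (3,-1)
Step 12: at (3,-1) — EXIT via left edge, pos 3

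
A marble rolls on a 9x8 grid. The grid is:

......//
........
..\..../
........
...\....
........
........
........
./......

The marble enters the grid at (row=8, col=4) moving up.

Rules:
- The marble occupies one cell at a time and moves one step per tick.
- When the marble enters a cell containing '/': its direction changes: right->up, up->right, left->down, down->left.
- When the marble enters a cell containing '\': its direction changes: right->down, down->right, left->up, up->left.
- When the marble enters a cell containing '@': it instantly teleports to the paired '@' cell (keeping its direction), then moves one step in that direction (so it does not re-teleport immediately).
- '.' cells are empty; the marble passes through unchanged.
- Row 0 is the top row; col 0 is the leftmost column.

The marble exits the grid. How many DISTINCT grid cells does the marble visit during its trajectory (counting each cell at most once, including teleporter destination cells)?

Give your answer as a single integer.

Answer: 9

Derivation:
Step 1: enter (8,4), '.' pass, move up to (7,4)
Step 2: enter (7,4), '.' pass, move up to (6,4)
Step 3: enter (6,4), '.' pass, move up to (5,4)
Step 4: enter (5,4), '.' pass, move up to (4,4)
Step 5: enter (4,4), '.' pass, move up to (3,4)
Step 6: enter (3,4), '.' pass, move up to (2,4)
Step 7: enter (2,4), '.' pass, move up to (1,4)
Step 8: enter (1,4), '.' pass, move up to (0,4)
Step 9: enter (0,4), '.' pass, move up to (-1,4)
Step 10: at (-1,4) — EXIT via top edge, pos 4
Distinct cells visited: 9 (path length 9)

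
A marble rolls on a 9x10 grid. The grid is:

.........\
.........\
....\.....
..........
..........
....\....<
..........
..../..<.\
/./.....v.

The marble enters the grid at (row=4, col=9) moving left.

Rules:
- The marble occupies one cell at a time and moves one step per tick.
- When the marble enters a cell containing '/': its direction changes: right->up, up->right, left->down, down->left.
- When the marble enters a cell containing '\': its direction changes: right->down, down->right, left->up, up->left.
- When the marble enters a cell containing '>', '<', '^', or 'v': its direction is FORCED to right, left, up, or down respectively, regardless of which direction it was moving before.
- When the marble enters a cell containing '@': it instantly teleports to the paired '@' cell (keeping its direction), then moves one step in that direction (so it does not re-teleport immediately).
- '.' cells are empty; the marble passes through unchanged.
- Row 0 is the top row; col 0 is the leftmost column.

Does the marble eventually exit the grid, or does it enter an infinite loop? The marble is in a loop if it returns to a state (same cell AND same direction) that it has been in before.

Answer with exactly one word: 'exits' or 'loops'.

Answer: exits

Derivation:
Step 1: enter (4,9), '.' pass, move left to (4,8)
Step 2: enter (4,8), '.' pass, move left to (4,7)
Step 3: enter (4,7), '.' pass, move left to (4,6)
Step 4: enter (4,6), '.' pass, move left to (4,5)
Step 5: enter (4,5), '.' pass, move left to (4,4)
Step 6: enter (4,4), '.' pass, move left to (4,3)
Step 7: enter (4,3), '.' pass, move left to (4,2)
Step 8: enter (4,2), '.' pass, move left to (4,1)
Step 9: enter (4,1), '.' pass, move left to (4,0)
Step 10: enter (4,0), '.' pass, move left to (4,-1)
Step 11: at (4,-1) — EXIT via left edge, pos 4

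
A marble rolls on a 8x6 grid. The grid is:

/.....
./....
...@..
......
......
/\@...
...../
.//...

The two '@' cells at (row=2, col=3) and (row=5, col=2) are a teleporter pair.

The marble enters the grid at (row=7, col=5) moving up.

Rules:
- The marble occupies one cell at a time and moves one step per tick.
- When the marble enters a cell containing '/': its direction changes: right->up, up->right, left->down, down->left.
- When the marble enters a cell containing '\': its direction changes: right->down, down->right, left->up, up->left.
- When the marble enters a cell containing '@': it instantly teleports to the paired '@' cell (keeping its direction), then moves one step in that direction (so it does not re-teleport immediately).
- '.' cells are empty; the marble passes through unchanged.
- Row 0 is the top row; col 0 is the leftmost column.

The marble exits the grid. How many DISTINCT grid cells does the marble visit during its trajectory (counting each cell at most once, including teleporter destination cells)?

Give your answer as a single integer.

Step 1: enter (7,5), '.' pass, move up to (6,5)
Step 2: enter (6,5), '/' deflects up->right, move right to (6,6)
Step 3: at (6,6) — EXIT via right edge, pos 6
Distinct cells visited: 2 (path length 2)

Answer: 2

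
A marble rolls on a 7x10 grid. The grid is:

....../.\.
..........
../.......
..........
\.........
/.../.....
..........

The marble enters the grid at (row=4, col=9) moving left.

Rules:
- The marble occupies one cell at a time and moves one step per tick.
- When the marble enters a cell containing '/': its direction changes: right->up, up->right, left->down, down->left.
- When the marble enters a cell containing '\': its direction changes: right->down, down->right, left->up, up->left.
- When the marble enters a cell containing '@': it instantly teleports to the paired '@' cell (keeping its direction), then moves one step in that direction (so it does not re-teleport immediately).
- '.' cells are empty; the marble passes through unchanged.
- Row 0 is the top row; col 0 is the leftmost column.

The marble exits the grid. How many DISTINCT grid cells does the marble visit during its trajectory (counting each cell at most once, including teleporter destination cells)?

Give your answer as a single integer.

Step 1: enter (4,9), '.' pass, move left to (4,8)
Step 2: enter (4,8), '.' pass, move left to (4,7)
Step 3: enter (4,7), '.' pass, move left to (4,6)
Step 4: enter (4,6), '.' pass, move left to (4,5)
Step 5: enter (4,5), '.' pass, move left to (4,4)
Step 6: enter (4,4), '.' pass, move left to (4,3)
Step 7: enter (4,3), '.' pass, move left to (4,2)
Step 8: enter (4,2), '.' pass, move left to (4,1)
Step 9: enter (4,1), '.' pass, move left to (4,0)
Step 10: enter (4,0), '\' deflects left->up, move up to (3,0)
Step 11: enter (3,0), '.' pass, move up to (2,0)
Step 12: enter (2,0), '.' pass, move up to (1,0)
Step 13: enter (1,0), '.' pass, move up to (0,0)
Step 14: enter (0,0), '.' pass, move up to (-1,0)
Step 15: at (-1,0) — EXIT via top edge, pos 0
Distinct cells visited: 14 (path length 14)

Answer: 14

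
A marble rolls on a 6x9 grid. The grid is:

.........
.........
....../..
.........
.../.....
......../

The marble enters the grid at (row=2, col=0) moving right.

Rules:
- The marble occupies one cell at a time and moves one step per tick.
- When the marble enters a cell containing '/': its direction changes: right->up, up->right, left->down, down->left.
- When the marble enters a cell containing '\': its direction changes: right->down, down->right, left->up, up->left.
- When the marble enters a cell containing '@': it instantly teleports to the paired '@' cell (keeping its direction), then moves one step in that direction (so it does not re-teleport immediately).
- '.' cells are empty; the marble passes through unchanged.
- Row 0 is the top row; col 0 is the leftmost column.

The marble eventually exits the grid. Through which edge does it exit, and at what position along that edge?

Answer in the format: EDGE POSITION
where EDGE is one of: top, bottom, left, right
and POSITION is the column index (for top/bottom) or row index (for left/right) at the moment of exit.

Step 1: enter (2,0), '.' pass, move right to (2,1)
Step 2: enter (2,1), '.' pass, move right to (2,2)
Step 3: enter (2,2), '.' pass, move right to (2,3)
Step 4: enter (2,3), '.' pass, move right to (2,4)
Step 5: enter (2,4), '.' pass, move right to (2,5)
Step 6: enter (2,5), '.' pass, move right to (2,6)
Step 7: enter (2,6), '/' deflects right->up, move up to (1,6)
Step 8: enter (1,6), '.' pass, move up to (0,6)
Step 9: enter (0,6), '.' pass, move up to (-1,6)
Step 10: at (-1,6) — EXIT via top edge, pos 6

Answer: top 6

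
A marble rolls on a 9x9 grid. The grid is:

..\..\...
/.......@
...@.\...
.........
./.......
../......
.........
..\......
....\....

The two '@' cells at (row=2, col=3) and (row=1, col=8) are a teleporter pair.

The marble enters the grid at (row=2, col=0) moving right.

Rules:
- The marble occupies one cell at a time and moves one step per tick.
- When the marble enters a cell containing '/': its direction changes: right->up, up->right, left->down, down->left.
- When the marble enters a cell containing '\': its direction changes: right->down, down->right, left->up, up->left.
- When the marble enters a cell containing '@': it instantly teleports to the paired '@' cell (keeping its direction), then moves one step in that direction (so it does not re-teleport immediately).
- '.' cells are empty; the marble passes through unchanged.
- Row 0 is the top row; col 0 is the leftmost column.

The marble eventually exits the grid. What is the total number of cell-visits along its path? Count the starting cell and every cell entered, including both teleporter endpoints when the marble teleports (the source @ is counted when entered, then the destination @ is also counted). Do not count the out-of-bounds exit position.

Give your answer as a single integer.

Answer: 5

Derivation:
Step 1: enter (2,0), '.' pass, move right to (2,1)
Step 2: enter (2,1), '.' pass, move right to (2,2)
Step 3: enter (2,2), '.' pass, move right to (2,3)
Step 4: enter (2,3), '@' teleport (2,3)->(1,8), also enter (1,8), move right to (1,9)
Step 5: at (1,9) — EXIT via right edge, pos 1
Path length (cell visits): 5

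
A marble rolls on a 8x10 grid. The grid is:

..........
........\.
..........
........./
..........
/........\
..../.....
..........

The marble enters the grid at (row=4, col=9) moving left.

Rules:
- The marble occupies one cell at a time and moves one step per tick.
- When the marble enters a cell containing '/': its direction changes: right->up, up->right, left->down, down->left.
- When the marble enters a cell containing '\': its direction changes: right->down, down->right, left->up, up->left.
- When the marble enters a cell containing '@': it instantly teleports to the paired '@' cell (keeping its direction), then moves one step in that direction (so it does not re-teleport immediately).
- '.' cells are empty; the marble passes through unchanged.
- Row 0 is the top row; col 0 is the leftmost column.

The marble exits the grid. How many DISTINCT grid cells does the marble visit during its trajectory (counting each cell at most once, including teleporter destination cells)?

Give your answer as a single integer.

Answer: 10

Derivation:
Step 1: enter (4,9), '.' pass, move left to (4,8)
Step 2: enter (4,8), '.' pass, move left to (4,7)
Step 3: enter (4,7), '.' pass, move left to (4,6)
Step 4: enter (4,6), '.' pass, move left to (4,5)
Step 5: enter (4,5), '.' pass, move left to (4,4)
Step 6: enter (4,4), '.' pass, move left to (4,3)
Step 7: enter (4,3), '.' pass, move left to (4,2)
Step 8: enter (4,2), '.' pass, move left to (4,1)
Step 9: enter (4,1), '.' pass, move left to (4,0)
Step 10: enter (4,0), '.' pass, move left to (4,-1)
Step 11: at (4,-1) — EXIT via left edge, pos 4
Distinct cells visited: 10 (path length 10)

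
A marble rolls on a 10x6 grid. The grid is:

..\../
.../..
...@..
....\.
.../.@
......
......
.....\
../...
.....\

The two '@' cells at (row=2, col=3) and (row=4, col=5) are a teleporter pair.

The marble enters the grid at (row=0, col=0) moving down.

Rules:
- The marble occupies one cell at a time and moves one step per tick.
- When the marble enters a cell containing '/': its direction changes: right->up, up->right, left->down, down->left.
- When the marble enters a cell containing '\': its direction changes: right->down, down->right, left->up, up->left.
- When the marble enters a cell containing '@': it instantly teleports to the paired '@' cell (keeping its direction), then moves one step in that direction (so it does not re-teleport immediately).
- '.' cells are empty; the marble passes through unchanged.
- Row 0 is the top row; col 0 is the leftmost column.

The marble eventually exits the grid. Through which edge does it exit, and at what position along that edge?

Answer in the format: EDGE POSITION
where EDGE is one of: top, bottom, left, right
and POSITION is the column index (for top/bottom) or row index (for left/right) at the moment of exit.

Answer: bottom 0

Derivation:
Step 1: enter (0,0), '.' pass, move down to (1,0)
Step 2: enter (1,0), '.' pass, move down to (2,0)
Step 3: enter (2,0), '.' pass, move down to (3,0)
Step 4: enter (3,0), '.' pass, move down to (4,0)
Step 5: enter (4,0), '.' pass, move down to (5,0)
Step 6: enter (5,0), '.' pass, move down to (6,0)
Step 7: enter (6,0), '.' pass, move down to (7,0)
Step 8: enter (7,0), '.' pass, move down to (8,0)
Step 9: enter (8,0), '.' pass, move down to (9,0)
Step 10: enter (9,0), '.' pass, move down to (10,0)
Step 11: at (10,0) — EXIT via bottom edge, pos 0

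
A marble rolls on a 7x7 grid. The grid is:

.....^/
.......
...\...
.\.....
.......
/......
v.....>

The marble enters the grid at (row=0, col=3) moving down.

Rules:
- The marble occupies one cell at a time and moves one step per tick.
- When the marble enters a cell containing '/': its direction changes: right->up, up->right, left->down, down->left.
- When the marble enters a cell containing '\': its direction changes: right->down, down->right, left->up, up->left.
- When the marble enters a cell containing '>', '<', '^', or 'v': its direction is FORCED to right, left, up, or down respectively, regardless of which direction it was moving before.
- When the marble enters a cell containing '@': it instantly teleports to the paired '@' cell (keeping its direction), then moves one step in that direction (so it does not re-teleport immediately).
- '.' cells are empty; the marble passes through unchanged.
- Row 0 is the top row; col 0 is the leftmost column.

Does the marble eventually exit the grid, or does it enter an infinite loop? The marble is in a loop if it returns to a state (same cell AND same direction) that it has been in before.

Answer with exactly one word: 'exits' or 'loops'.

Step 1: enter (0,3), '.' pass, move down to (1,3)
Step 2: enter (1,3), '.' pass, move down to (2,3)
Step 3: enter (2,3), '\' deflects down->right, move right to (2,4)
Step 4: enter (2,4), '.' pass, move right to (2,5)
Step 5: enter (2,5), '.' pass, move right to (2,6)
Step 6: enter (2,6), '.' pass, move right to (2,7)
Step 7: at (2,7) — EXIT via right edge, pos 2

Answer: exits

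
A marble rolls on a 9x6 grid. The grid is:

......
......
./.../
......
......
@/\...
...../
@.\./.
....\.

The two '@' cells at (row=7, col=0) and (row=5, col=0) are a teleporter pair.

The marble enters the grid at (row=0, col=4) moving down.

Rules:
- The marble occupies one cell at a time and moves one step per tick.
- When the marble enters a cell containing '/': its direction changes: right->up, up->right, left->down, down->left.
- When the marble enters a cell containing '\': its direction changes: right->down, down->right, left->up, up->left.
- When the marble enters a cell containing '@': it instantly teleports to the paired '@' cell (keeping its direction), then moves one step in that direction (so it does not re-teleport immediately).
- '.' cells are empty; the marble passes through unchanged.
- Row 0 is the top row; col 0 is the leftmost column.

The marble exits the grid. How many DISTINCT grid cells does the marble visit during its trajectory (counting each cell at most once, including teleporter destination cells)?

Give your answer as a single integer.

Step 1: enter (0,4), '.' pass, move down to (1,4)
Step 2: enter (1,4), '.' pass, move down to (2,4)
Step 3: enter (2,4), '.' pass, move down to (3,4)
Step 4: enter (3,4), '.' pass, move down to (4,4)
Step 5: enter (4,4), '.' pass, move down to (5,4)
Step 6: enter (5,4), '.' pass, move down to (6,4)
Step 7: enter (6,4), '.' pass, move down to (7,4)
Step 8: enter (7,4), '/' deflects down->left, move left to (7,3)
Step 9: enter (7,3), '.' pass, move left to (7,2)
Step 10: enter (7,2), '\' deflects left->up, move up to (6,2)
Step 11: enter (6,2), '.' pass, move up to (5,2)
Step 12: enter (5,2), '\' deflects up->left, move left to (5,1)
Step 13: enter (5,1), '/' deflects left->down, move down to (6,1)
Step 14: enter (6,1), '.' pass, move down to (7,1)
Step 15: enter (7,1), '.' pass, move down to (8,1)
Step 16: enter (8,1), '.' pass, move down to (9,1)
Step 17: at (9,1) — EXIT via bottom edge, pos 1
Distinct cells visited: 16 (path length 16)

Answer: 16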